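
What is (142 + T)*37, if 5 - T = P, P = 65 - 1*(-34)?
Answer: 1776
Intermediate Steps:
P = 99 (P = 65 + 34 = 99)
T = -94 (T = 5 - 1*99 = 5 - 99 = -94)
(142 + T)*37 = (142 - 94)*37 = 48*37 = 1776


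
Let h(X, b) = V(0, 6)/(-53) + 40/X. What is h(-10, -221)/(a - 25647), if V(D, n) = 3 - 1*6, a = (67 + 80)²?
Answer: 209/214014 ≈ 0.00097657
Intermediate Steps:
a = 21609 (a = 147² = 21609)
V(D, n) = -3 (V(D, n) = 3 - 6 = -3)
h(X, b) = 3/53 + 40/X (h(X, b) = -3/(-53) + 40/X = -3*(-1/53) + 40/X = 3/53 + 40/X)
h(-10, -221)/(a - 25647) = (3/53 + 40/(-10))/(21609 - 25647) = (3/53 + 40*(-⅒))/(-4038) = (3/53 - 4)*(-1/4038) = -209/53*(-1/4038) = 209/214014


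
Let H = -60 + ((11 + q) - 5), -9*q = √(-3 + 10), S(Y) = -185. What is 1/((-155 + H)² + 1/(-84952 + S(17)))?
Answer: 12147979326489045/530632735349865740863 - 12916486226358*√7/530632735349865740863 ≈ 2.2829e-5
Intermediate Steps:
q = -√7/9 (q = -√(-3 + 10)/9 = -√7/9 ≈ -0.29397)
H = -54 - √7/9 (H = -60 + ((11 - √7/9) - 5) = -60 + (6 - √7/9) = -54 - √7/9 ≈ -54.294)
1/((-155 + H)² + 1/(-84952 + S(17))) = 1/((-155 + (-54 - √7/9))² + 1/(-84952 - 185)) = 1/((-209 - √7/9)² + 1/(-85137)) = 1/((-209 - √7/9)² - 1/85137) = 1/(-1/85137 + (-209 - √7/9)²)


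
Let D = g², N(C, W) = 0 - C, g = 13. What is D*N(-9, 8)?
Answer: 1521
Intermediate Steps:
N(C, W) = -C
D = 169 (D = 13² = 169)
D*N(-9, 8) = 169*(-1*(-9)) = 169*9 = 1521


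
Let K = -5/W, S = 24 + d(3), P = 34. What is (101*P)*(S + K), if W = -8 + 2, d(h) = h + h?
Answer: 317645/3 ≈ 1.0588e+5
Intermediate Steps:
d(h) = 2*h
S = 30 (S = 24 + 2*3 = 24 + 6 = 30)
W = -6
K = ⅚ (K = -5/(-6) = -5*(-⅙) = ⅚ ≈ 0.83333)
(101*P)*(S + K) = (101*34)*(30 + ⅚) = 3434*(185/6) = 317645/3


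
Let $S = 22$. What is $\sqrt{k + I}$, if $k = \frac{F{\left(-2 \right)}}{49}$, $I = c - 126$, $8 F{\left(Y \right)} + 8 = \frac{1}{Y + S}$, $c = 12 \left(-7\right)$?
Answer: $\frac{3 i \sqrt{1829510}}{280} \approx 14.492 i$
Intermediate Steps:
$c = -84$
$F{\left(Y \right)} = -1 + \frac{1}{8 \left(22 + Y\right)}$ ($F{\left(Y \right)} = -1 + \frac{1}{8 \left(Y + 22\right)} = -1 + \frac{1}{8 \left(22 + Y\right)}$)
$I = -210$ ($I = -84 - 126 = -210$)
$k = - \frac{159}{7840}$ ($k = \frac{\frac{1}{22 - 2} \left(- \frac{175}{8} - -2\right)}{49} = \frac{- \frac{175}{8} + 2}{20} \cdot \frac{1}{49} = \frac{1}{20} \left(- \frac{159}{8}\right) \frac{1}{49} = \left(- \frac{159}{160}\right) \frac{1}{49} = - \frac{159}{7840} \approx -0.020281$)
$\sqrt{k + I} = \sqrt{- \frac{159}{7840} - 210} = \sqrt{- \frac{1646559}{7840}} = \frac{3 i \sqrt{1829510}}{280}$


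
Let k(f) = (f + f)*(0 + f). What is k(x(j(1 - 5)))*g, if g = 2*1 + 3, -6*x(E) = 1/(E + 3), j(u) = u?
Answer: 5/18 ≈ 0.27778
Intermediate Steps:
x(E) = -1/(6*(3 + E)) (x(E) = -1/(6*(E + 3)) = -1/(6*(3 + E)))
g = 5 (g = 2 + 3 = 5)
k(f) = 2*f**2 (k(f) = (2*f)*f = 2*f**2)
k(x(j(1 - 5)))*g = (2*(-1/(18 + 6*(1 - 5)))**2)*5 = (2*(-1/(18 + 6*(-4)))**2)*5 = (2*(-1/(18 - 24))**2)*5 = (2*(-1/(-6))**2)*5 = (2*(-1*(-1/6))**2)*5 = (2*(1/6)**2)*5 = (2*(1/36))*5 = (1/18)*5 = 5/18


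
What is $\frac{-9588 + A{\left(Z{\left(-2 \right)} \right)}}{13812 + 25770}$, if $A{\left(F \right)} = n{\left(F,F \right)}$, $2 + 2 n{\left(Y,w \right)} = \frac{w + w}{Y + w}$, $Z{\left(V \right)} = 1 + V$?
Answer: $- \frac{19177}{79164} \approx -0.24224$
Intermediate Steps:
$n{\left(Y,w \right)} = -1 + \frac{w}{Y + w}$ ($n{\left(Y,w \right)} = -1 + \frac{\left(w + w\right) \frac{1}{Y + w}}{2} = -1 + \frac{2 w \frac{1}{Y + w}}{2} = -1 + \frac{w}{Y + w}$)
$A{\left(F \right)} = - \frac{1}{2}$ ($A{\left(F \right)} = - \frac{F}{F + F} = - \frac{F}{2 F} = - F \frac{1}{2 F} = - \frac{1}{2}$)
$\frac{-9588 + A{\left(Z{\left(-2 \right)} \right)}}{13812 + 25770} = \frac{-9588 - \frac{1}{2}}{13812 + 25770} = - \frac{19177}{2 \cdot 39582} = \left(- \frac{19177}{2}\right) \frac{1}{39582} = - \frac{19177}{79164}$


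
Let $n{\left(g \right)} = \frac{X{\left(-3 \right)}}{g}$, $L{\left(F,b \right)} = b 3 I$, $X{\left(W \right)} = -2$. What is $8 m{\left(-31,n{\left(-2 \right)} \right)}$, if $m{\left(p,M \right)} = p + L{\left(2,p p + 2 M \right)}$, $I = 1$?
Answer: $22864$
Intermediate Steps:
$L{\left(F,b \right)} = 3 b$ ($L{\left(F,b \right)} = b 3 \cdot 1 = 3 b 1 = 3 b$)
$n{\left(g \right)} = - \frac{2}{g}$
$m{\left(p,M \right)} = p + 3 p^{2} + 6 M$ ($m{\left(p,M \right)} = p + 3 \left(p p + 2 M\right) = p + 3 \left(p^{2} + 2 M\right) = p + \left(3 p^{2} + 6 M\right) = p + 3 p^{2} + 6 M$)
$8 m{\left(-31,n{\left(-2 \right)} \right)} = 8 \left(-31 + 3 \left(-31\right)^{2} + 6 \left(- \frac{2}{-2}\right)\right) = 8 \left(-31 + 3 \cdot 961 + 6 \left(\left(-2\right) \left(- \frac{1}{2}\right)\right)\right) = 8 \left(-31 + 2883 + 6 \cdot 1\right) = 8 \left(-31 + 2883 + 6\right) = 8 \cdot 2858 = 22864$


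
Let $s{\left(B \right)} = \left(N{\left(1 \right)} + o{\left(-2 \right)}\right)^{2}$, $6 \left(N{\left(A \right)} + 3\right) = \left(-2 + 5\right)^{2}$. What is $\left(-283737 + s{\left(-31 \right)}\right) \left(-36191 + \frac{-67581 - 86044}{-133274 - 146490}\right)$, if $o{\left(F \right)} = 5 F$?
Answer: $\frac{11485748814106281}{1119056} \approx 1.0264 \cdot 10^{10}$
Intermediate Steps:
$N{\left(A \right)} = - \frac{3}{2}$ ($N{\left(A \right)} = -3 + \frac{\left(-2 + 5\right)^{2}}{6} = -3 + \frac{3^{2}}{6} = -3 + \frac{1}{6} \cdot 9 = -3 + \frac{3}{2} = - \frac{3}{2}$)
$s{\left(B \right)} = \frac{529}{4}$ ($s{\left(B \right)} = \left(- \frac{3}{2} + 5 \left(-2\right)\right)^{2} = \left(- \frac{3}{2} - 10\right)^{2} = \left(- \frac{23}{2}\right)^{2} = \frac{529}{4}$)
$\left(-283737 + s{\left(-31 \right)}\right) \left(-36191 + \frac{-67581 - 86044}{-133274 - 146490}\right) = \left(-283737 + \frac{529}{4}\right) \left(-36191 + \frac{-67581 - 86044}{-133274 - 146490}\right) = - \frac{1134419 \left(-36191 - \frac{153625}{-279764}\right)}{4} = - \frac{1134419 \left(-36191 - - \frac{153625}{279764}\right)}{4} = - \frac{1134419 \left(-36191 + \frac{153625}{279764}\right)}{4} = \left(- \frac{1134419}{4}\right) \left(- \frac{10124785299}{279764}\right) = \frac{11485748814106281}{1119056}$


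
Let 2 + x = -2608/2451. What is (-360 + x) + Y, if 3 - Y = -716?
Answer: 872399/2451 ≈ 355.94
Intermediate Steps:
Y = 719 (Y = 3 - 1*(-716) = 3 + 716 = 719)
x = -7510/2451 (x = -2 - 2608/2451 = -7510/2451 ≈ -3.0641)
(-360 + x) + Y = (-360 - 7510/2451) + 719 = -889870/2451 + 719 = 872399/2451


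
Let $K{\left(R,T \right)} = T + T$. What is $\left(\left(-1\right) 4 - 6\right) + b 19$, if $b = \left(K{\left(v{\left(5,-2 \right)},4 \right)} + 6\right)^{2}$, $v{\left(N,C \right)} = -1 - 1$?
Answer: $3714$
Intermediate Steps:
$v{\left(N,C \right)} = -2$ ($v{\left(N,C \right)} = -1 - 1 = -2$)
$K{\left(R,T \right)} = 2 T$
$b = 196$ ($b = \left(2 \cdot 4 + 6\right)^{2} = \left(8 + 6\right)^{2} = 14^{2} = 196$)
$\left(\left(-1\right) 4 - 6\right) + b 19 = \left(\left(-1\right) 4 - 6\right) + 196 \cdot 19 = \left(-4 - 6\right) + 3724 = -10 + 3724 = 3714$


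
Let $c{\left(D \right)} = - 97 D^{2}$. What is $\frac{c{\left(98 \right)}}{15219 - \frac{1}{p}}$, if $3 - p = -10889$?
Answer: $- \frac{10146856496}{165765347} \approx -61.212$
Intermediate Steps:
$p = 10892$ ($p = 3 - -10889 = 3 + 10889 = 10892$)
$\frac{c{\left(98 \right)}}{15219 - \frac{1}{p}} = \frac{\left(-97\right) 98^{2}}{15219 - \frac{1}{10892}} = \frac{\left(-97\right) 9604}{15219 - \frac{1}{10892}} = - \frac{931588}{15219 - \frac{1}{10892}} = - \frac{931588}{\frac{165765347}{10892}} = \left(-931588\right) \frac{10892}{165765347} = - \frac{10146856496}{165765347}$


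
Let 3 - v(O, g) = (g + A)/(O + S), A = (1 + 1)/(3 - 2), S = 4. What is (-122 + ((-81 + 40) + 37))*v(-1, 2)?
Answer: -210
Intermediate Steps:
A = 2 (A = 2/1 = 2*1 = 2)
v(O, g) = 3 - (2 + g)/(4 + O) (v(O, g) = 3 - (g + 2)/(O + 4) = 3 - (2 + g)/(4 + O))
(-122 + ((-81 + 40) + 37))*v(-1, 2) = (-122 + ((-81 + 40) + 37))*((10 - 1*2 + 3*(-1))/(4 - 1)) = (-122 + (-41 + 37))*((10 - 2 - 3)/3) = (-122 - 4)*((1/3)*5) = -126*5/3 = -210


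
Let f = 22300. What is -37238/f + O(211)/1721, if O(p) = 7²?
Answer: -31496949/19189150 ≈ -1.6414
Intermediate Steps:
O(p) = 49
-37238/f + O(211)/1721 = -37238/22300 + 49/1721 = -37238*1/22300 + 49*(1/1721) = -18619/11150 + 49/1721 = -31496949/19189150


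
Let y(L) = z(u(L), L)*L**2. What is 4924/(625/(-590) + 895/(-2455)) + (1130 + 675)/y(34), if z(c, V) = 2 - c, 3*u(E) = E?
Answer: -9234607015271/2670262896 ≈ -3458.3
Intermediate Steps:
u(E) = E/3
y(L) = L**2*(2 - L/3) (y(L) = (2 - L/3)*L**2 = L**2*(2 - L/3))
4924/(625/(-590) + 895/(-2455)) + (1130 + 675)/y(34) = 4924/(625/(-590) + 895/(-2455)) + (1130 + 675)/(((1/3)*34**2*(6 - 1*34))) = 4924/(625*(-1/590) + 895*(-1/2455)) + 1805/(((1/3)*1156*(6 - 34))) = 4924/(-125/118 - 179/491) + 1805/(((1/3)*1156*(-28))) = 4924/(-82497/57938) + 1805/(-32368/3) = 4924*(-57938/82497) + 1805*(-3/32368) = -285286712/82497 - 5415/32368 = -9234607015271/2670262896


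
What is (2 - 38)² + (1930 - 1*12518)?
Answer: -9292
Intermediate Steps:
(2 - 38)² + (1930 - 1*12518) = (-36)² + (1930 - 12518) = 1296 - 10588 = -9292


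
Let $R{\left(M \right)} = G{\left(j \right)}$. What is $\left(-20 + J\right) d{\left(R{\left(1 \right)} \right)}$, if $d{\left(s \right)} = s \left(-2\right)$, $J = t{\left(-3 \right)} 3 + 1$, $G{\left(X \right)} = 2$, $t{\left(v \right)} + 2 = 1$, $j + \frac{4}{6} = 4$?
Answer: $88$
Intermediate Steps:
$j = \frac{10}{3}$ ($j = - \frac{2}{3} + 4 = \frac{10}{3} \approx 3.3333$)
$t{\left(v \right)} = -1$ ($t{\left(v \right)} = -2 + 1 = -1$)
$R{\left(M \right)} = 2$
$J = -2$ ($J = \left(-1\right) 3 + 1 = -3 + 1 = -2$)
$d{\left(s \right)} = - 2 s$
$\left(-20 + J\right) d{\left(R{\left(1 \right)} \right)} = \left(-20 - 2\right) \left(\left(-2\right) 2\right) = \left(-22\right) \left(-4\right) = 88$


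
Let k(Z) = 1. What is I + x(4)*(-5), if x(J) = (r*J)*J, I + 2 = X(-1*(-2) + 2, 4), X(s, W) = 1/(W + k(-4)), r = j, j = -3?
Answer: 1191/5 ≈ 238.20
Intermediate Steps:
r = -3
X(s, W) = 1/(1 + W) (X(s, W) = 1/(W + 1) = 1/(1 + W))
I = -9/5 (I = -2 + 1/(1 + 4) = -2 + 1/5 = -2 + ⅕ = -9/5 ≈ -1.8000)
x(J) = -3*J² (x(J) = (-3*J)*J = -3*J²)
I + x(4)*(-5) = -9/5 - 3*4²*(-5) = -9/5 - 3*16*(-5) = -9/5 - 48*(-5) = -9/5 + 240 = 1191/5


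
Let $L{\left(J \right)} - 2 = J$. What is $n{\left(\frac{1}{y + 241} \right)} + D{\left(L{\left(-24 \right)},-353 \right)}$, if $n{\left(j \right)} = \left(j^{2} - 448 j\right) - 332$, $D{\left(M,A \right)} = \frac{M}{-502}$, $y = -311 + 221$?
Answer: $- \frac{1916781518}{5723051} \approx -334.92$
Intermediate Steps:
$y = -90$
$L{\left(J \right)} = 2 + J$
$D{\left(M,A \right)} = - \frac{M}{502}$ ($D{\left(M,A \right)} = M \left(- \frac{1}{502}\right) = - \frac{M}{502}$)
$n{\left(j \right)} = -332 + j^{2} - 448 j$
$n{\left(\frac{1}{y + 241} \right)} + D{\left(L{\left(-24 \right)},-353 \right)} = \left(-332 + \left(\frac{1}{-90 + 241}\right)^{2} - \frac{448}{-90 + 241}\right) - \frac{2 - 24}{502} = \left(-332 + \left(\frac{1}{151}\right)^{2} - \frac{448}{151}\right) - - \frac{11}{251} = \left(-332 + \left(\frac{1}{151}\right)^{2} - \frac{448}{151}\right) + \frac{11}{251} = \left(-332 + \frac{1}{22801} - \frac{448}{151}\right) + \frac{11}{251} = - \frac{7637579}{22801} + \frac{11}{251} = - \frac{1916781518}{5723051}$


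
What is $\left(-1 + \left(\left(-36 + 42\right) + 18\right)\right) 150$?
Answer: $3450$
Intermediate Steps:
$\left(-1 + \left(\left(-36 + 42\right) + 18\right)\right) 150 = \left(-1 + \left(6 + 18\right)\right) 150 = \left(-1 + 24\right) 150 = 23 \cdot 150 = 3450$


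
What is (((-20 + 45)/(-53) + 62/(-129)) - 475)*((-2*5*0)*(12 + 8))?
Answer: 0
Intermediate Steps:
(((-20 + 45)/(-53) + 62/(-129)) - 475)*((-2*5*0)*(12 + 8)) = ((25*(-1/53) + 62*(-1/129)) - 475)*(-10*0*20) = ((-25/53 - 62/129) - 475)*(0*20) = (-6511/6837 - 475)*0 = -3254086/6837*0 = 0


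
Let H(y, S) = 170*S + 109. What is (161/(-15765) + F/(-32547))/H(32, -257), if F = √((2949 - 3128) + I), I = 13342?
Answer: 161/687054465 + √13163/1418430807 ≈ 3.1522e-7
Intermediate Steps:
F = √13163 (F = √((2949 - 3128) + 13342) = √(-179 + 13342) = √13163 ≈ 114.73)
H(y, S) = 109 + 170*S
(161/(-15765) + F/(-32547))/H(32, -257) = (161/(-15765) + √13163/(-32547))/(109 + 170*(-257)) = (161*(-1/15765) + √13163*(-1/32547))/(109 - 43690) = (-161/15765 - √13163/32547)/(-43581) = (-161/15765 - √13163/32547)*(-1/43581) = 161/687054465 + √13163/1418430807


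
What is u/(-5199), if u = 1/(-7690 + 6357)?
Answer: 1/6930267 ≈ 1.4429e-7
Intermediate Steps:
u = -1/1333 (u = 1/(-1333) = -1/1333 ≈ -0.00075019)
u/(-5199) = -1/1333/(-5199) = -1/1333*(-1/5199) = 1/6930267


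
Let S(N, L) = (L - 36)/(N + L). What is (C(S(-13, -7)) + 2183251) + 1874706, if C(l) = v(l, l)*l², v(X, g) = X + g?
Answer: 16231907507/4000 ≈ 4.0580e+6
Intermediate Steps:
S(N, L) = (-36 + L)/(L + N)
C(l) = 2*l³ (C(l) = (l + l)*l² = (2*l)*l² = 2*l³)
(C(S(-13, -7)) + 2183251) + 1874706 = (2*((-36 - 7)/(-7 - 13))³ + 2183251) + 1874706 = (2*(-43/(-20))³ + 2183251) + 1874706 = (2*(-1/20*(-43))³ + 2183251) + 1874706 = (2*(43/20)³ + 2183251) + 1874706 = (2*(79507/8000) + 2183251) + 1874706 = (79507/4000 + 2183251) + 1874706 = 8733083507/4000 + 1874706 = 16231907507/4000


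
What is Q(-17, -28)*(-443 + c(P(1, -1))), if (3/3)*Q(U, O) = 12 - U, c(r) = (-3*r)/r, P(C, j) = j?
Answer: -12934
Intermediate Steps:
c(r) = -3
Q(U, O) = 12 - U
Q(-17, -28)*(-443 + c(P(1, -1))) = (12 - 1*(-17))*(-443 - 3) = (12 + 17)*(-446) = 29*(-446) = -12934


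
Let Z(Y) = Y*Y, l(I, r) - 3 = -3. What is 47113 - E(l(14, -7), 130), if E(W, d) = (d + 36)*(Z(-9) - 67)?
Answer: 44789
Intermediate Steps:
l(I, r) = 0 (l(I, r) = 3 - 3 = 0)
Z(Y) = Y**2
E(W, d) = 504 + 14*d (E(W, d) = (d + 36)*((-9)**2 - 67) = (36 + d)*(81 - 67) = (36 + d)*14 = 504 + 14*d)
47113 - E(l(14, -7), 130) = 47113 - (504 + 14*130) = 47113 - (504 + 1820) = 47113 - 1*2324 = 47113 - 2324 = 44789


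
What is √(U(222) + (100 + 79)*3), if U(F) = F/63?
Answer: √238371/21 ≈ 23.249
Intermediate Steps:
U(F) = F/63 (U(F) = F*(1/63) = F/63)
√(U(222) + (100 + 79)*3) = √((1/63)*222 + (100 + 79)*3) = √(74/21 + 179*3) = √(74/21 + 537) = √(11351/21) = √238371/21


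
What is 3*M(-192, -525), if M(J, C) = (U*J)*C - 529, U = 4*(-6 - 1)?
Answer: -8468787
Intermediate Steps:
U = -28 (U = 4*(-7) = -28)
M(J, C) = -529 - 28*C*J (M(J, C) = (-28*J)*C - 529 = -28*C*J - 529 = -529 - 28*C*J)
3*M(-192, -525) = 3*(-529 - 28*(-525)*(-192)) = 3*(-529 - 2822400) = 3*(-2822929) = -8468787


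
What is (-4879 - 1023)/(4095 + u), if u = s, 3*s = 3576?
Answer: -5902/5287 ≈ -1.1163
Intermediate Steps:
s = 1192 (s = (⅓)*3576 = 1192)
u = 1192
(-4879 - 1023)/(4095 + u) = (-4879 - 1023)/(4095 + 1192) = -5902/5287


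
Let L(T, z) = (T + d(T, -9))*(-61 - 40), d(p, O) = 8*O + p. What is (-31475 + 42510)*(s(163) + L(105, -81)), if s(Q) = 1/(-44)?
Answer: -6767467555/44 ≈ -1.5381e+8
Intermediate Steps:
d(p, O) = p + 8*O
L(T, z) = 7272 - 202*T (L(T, z) = (T + (T + 8*(-9)))*(-61 - 40) = (T + (T - 72))*(-101) = (T + (-72 + T))*(-101) = (-72 + 2*T)*(-101) = 7272 - 202*T)
s(Q) = -1/44
(-31475 + 42510)*(s(163) + L(105, -81)) = (-31475 + 42510)*(-1/44 + (7272 - 202*105)) = 11035*(-1/44 + (7272 - 21210)) = 11035*(-1/44 - 13938) = 11035*(-613273/44) = -6767467555/44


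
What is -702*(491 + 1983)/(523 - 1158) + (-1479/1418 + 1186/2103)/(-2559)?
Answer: 13253257211037143/4845733378110 ≈ 2735.0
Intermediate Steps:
-702*(491 + 1983)/(523 - 1158) + (-1479/1418 + 1186/2103)/(-2559) = -702/((-635/2474)) + (-1479*1/1418 + 1186*(1/2103))*(-1/2559) = -702/((-635*1/2474)) + (-1479/1418 + 1186/2103)*(-1/2559) = -702/(-635/2474) - 1428589/2982054*(-1/2559) = -702*(-2474/635) + 1428589/7631076186 = 1736748/635 + 1428589/7631076186 = 13253257211037143/4845733378110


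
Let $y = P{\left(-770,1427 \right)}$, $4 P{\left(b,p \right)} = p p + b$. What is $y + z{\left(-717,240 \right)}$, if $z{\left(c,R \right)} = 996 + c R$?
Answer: $\frac{1351223}{4} \approx 3.3781 \cdot 10^{5}$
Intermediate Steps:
$z{\left(c,R \right)} = 996 + R c$
$P{\left(b,p \right)} = \frac{b}{4} + \frac{p^{2}}{4}$ ($P{\left(b,p \right)} = \frac{p p + b}{4} = \frac{p^{2} + b}{4} = \frac{b + p^{2}}{4} = \frac{b}{4} + \frac{p^{2}}{4}$)
$y = \frac{2035559}{4}$ ($y = \frac{1}{4} \left(-770\right) + \frac{1427^{2}}{4} = - \frac{385}{2} + \frac{1}{4} \cdot 2036329 = - \frac{385}{2} + \frac{2036329}{4} = \frac{2035559}{4} \approx 5.0889 \cdot 10^{5}$)
$y + z{\left(-717,240 \right)} = \frac{2035559}{4} + \left(996 + 240 \left(-717\right)\right) = \frac{2035559}{4} + \left(996 - 172080\right) = \frac{2035559}{4} - 171084 = \frac{1351223}{4}$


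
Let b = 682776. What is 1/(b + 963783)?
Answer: 1/1646559 ≈ 6.0733e-7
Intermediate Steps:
1/(b + 963783) = 1/(682776 + 963783) = 1/1646559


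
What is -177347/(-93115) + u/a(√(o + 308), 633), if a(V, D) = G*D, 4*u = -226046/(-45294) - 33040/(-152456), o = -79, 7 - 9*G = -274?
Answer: 102560370324036601/53846857359636220 ≈ 1.9047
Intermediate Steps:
G = 281/9 (G = 7/9 - ⅑*(-274) = 7/9 + 274/9 = 281/9 ≈ 31.222)
u = 38091719/29259924 (u = (-226046/(-45294) - 33040/(-152456))/4 = (-226046*(-1/45294) - 33040*(-1/152456))/4 = (113023/22647 + 70/323)/4 = (¼)*(38091719/7314981) = 38091719/29259924 ≈ 1.3018)
a(V, D) = 281*D/9
-177347/(-93115) + u/a(√(o + 308), 633) = -177347/(-93115) + 38091719/(29259924*(((281/9)*633))) = -177347*(-1/93115) + 38091719/(29259924*(59291/3)) = 177347/93115 + (38091719/29259924)*(3/59291) = 177347/93115 + 38091719/578283384628 = 102560370324036601/53846857359636220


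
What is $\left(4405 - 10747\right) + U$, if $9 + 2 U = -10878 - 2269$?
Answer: $-12920$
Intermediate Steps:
$U = -6578$ ($U = - \frac{9}{2} + \frac{-10878 - 2269}{2} = - \frac{9}{2} + \frac{1}{2} \left(-13147\right) = - \frac{9}{2} - \frac{13147}{2} = -6578$)
$\left(4405 - 10747\right) + U = \left(4405 - 10747\right) - 6578 = -6342 - 6578 = -12920$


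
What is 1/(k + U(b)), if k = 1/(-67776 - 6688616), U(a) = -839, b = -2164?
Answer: -6756392/5668612889 ≈ -0.0011919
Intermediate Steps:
k = -1/6756392 (k = 1/(-6756392) = -1/6756392 ≈ -1.4801e-7)
1/(k + U(b)) = 1/(-1/6756392 - 839) = 1/(-5668612889/6756392) = -6756392/5668612889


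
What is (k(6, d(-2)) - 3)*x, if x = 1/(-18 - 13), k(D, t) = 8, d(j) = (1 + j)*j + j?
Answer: -5/31 ≈ -0.16129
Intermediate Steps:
d(j) = j + j*(1 + j) (d(j) = j*(1 + j) + j = j + j*(1 + j))
x = -1/31 (x = 1/(-31) = -1/31 ≈ -0.032258)
(k(6, d(-2)) - 3)*x = (8 - 3)*(-1/31) = 5*(-1/31) = -5/31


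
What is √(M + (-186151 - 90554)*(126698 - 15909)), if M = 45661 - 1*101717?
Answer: 7*I*√625631149 ≈ 1.7509e+5*I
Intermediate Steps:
M = -56056 (M = 45661 - 101717 = -56056)
√(M + (-186151 - 90554)*(126698 - 15909)) = √(-56056 + (-186151 - 90554)*(126698 - 15909)) = √(-56056 - 276705*110789) = √(-56056 - 30655870245) = √(-30655926301) = 7*I*√625631149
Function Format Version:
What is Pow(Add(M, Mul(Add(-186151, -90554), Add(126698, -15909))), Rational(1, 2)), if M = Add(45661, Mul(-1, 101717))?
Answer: Mul(7, I, Pow(625631149, Rational(1, 2))) ≈ Mul(1.7509e+5, I)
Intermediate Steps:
M = -56056 (M = Add(45661, -101717) = -56056)
Pow(Add(M, Mul(Add(-186151, -90554), Add(126698, -15909))), Rational(1, 2)) = Pow(Add(-56056, Mul(Add(-186151, -90554), Add(126698, -15909))), Rational(1, 2)) = Pow(Add(-56056, Mul(-276705, 110789)), Rational(1, 2)) = Pow(Add(-56056, -30655870245), Rational(1, 2)) = Pow(-30655926301, Rational(1, 2)) = Mul(7, I, Pow(625631149, Rational(1, 2)))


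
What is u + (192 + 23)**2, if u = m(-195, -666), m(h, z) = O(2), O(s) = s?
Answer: 46227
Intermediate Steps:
m(h, z) = 2
u = 2
u + (192 + 23)**2 = 2 + (192 + 23)**2 = 2 + 215**2 = 2 + 46225 = 46227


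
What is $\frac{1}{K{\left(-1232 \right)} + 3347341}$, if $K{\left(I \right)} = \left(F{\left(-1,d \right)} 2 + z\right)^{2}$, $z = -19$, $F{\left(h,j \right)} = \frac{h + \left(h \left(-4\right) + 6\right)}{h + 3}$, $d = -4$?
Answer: $\frac{1}{3347441} \approx 2.9874 \cdot 10^{-7}$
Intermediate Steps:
$F{\left(h,j \right)} = \frac{6 - 3 h}{3 + h}$ ($F{\left(h,j \right)} = \frac{h - \left(-6 + 4 h\right)}{3 + h} = \frac{6 - 3 h}{3 + h}$)
$K{\left(I \right)} = 100$ ($K{\left(I \right)} = \left(\frac{3 \left(2 - -1\right)}{3 - 1} \cdot 2 - 19\right)^{2} = \left(\frac{3 \left(2 + 1\right)}{2} \cdot 2 - 19\right)^{2} = \left(3 \cdot \frac{1}{2} \cdot 3 \cdot 2 - 19\right)^{2} = \left(\frac{9}{2} \cdot 2 - 19\right)^{2} = \left(9 - 19\right)^{2} = \left(-10\right)^{2} = 100$)
$\frac{1}{K{\left(-1232 \right)} + 3347341} = \frac{1}{100 + 3347341} = \frac{1}{3347441}$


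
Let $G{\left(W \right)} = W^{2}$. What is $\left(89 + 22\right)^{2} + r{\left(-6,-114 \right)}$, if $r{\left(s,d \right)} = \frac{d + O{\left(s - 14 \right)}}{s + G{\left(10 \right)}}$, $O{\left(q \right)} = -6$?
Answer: $\frac{579027}{47} \approx 12320.0$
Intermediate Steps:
$r{\left(s,d \right)} = \frac{-6 + d}{100 + s}$ ($r{\left(s,d \right)} = \frac{d - 6}{s + 10^{2}} = \frac{-6 + d}{s + 100} = \frac{-6 + d}{100 + s}$)
$\left(89 + 22\right)^{2} + r{\left(-6,-114 \right)} = \left(89 + 22\right)^{2} + \frac{-6 - 114}{100 - 6} = 111^{2} + \frac{1}{94} \left(-120\right) = 12321 + \frac{1}{94} \left(-120\right) = 12321 - \frac{60}{47} = \frac{579027}{47}$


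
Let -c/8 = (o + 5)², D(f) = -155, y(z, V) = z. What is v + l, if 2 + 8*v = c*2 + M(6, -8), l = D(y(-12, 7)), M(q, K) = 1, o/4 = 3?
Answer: -5865/8 ≈ -733.13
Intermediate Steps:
o = 12 (o = 4*3 = 12)
c = -2312 (c = -8*(12 + 5)² = -8*17² = -8*289 = -2312)
l = -155
v = -4625/8 (v = -¼ + (-2312*2 + 1)/8 = -¼ + (-4624 + 1)/8 = -¼ + (⅛)*(-4623) = -¼ - 4623/8 = -4625/8 ≈ -578.13)
v + l = -4625/8 - 155 = -5865/8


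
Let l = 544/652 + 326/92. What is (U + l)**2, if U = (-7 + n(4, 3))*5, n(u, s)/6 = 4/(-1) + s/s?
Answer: 817984580625/56220004 ≈ 14550.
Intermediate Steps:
n(u, s) = -18 (n(u, s) = 6*(4/(-1) + s/s) = 6*(4*(-1) + 1) = 6*(-4 + 1) = 6*(-3) = -18)
U = -125 (U = (-7 - 18)*5 = -25*5 = -125)
l = 32825/7498 (l = 544*(1/652) + 326*(1/92) = 136/163 + 163/46 = 32825/7498 ≈ 4.3778)
(U + l)**2 = (-125 + 32825/7498)**2 = (-904425/7498)**2 = 817984580625/56220004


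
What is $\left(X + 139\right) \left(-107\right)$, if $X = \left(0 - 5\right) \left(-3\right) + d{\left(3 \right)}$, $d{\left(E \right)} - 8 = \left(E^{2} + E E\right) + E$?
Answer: $-19581$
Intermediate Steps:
$d{\left(E \right)} = 8 + E + 2 E^{2}$ ($d{\left(E \right)} = 8 + \left(\left(E^{2} + E E\right) + E\right) = 8 + \left(\left(E^{2} + E^{2}\right) + E\right) = 8 + \left(2 E^{2} + E\right) = 8 + \left(E + 2 E^{2}\right) = 8 + E + 2 E^{2}$)
$X = 44$ ($X = \left(0 - 5\right) \left(-3\right) + \left(8 + 3 + 2 \cdot 3^{2}\right) = \left(-5\right) \left(-3\right) + \left(8 + 3 + 2 \cdot 9\right) = 15 + \left(8 + 3 + 18\right) = 15 + 29 = 44$)
$\left(X + 139\right) \left(-107\right) = \left(44 + 139\right) \left(-107\right) = 183 \left(-107\right) = -19581$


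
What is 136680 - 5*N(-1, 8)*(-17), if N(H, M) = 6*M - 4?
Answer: 140420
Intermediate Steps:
N(H, M) = -4 + 6*M
136680 - 5*N(-1, 8)*(-17) = 136680 - 5*(-4 + 6*8)*(-17) = 136680 - 5*(-4 + 48)*(-17) = 136680 - 5*44*(-17) = 136680 - 220*(-17) = 136680 - 1*(-3740) = 136680 + 3740 = 140420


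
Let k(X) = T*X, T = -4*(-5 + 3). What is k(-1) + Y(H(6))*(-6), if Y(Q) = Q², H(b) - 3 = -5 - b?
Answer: -392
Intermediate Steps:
T = 8 (T = -4*(-2) = 8)
H(b) = -2 - b (H(b) = 3 + (-5 - b) = -2 - b)
k(X) = 8*X
k(-1) + Y(H(6))*(-6) = 8*(-1) + (-2 - 1*6)²*(-6) = -8 + (-2 - 6)²*(-6) = -8 + (-8)²*(-6) = -8 + 64*(-6) = -8 - 384 = -392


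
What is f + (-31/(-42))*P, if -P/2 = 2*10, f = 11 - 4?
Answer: -473/21 ≈ -22.524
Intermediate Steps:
f = 7
P = -40 (P = -4*10 = -2*20 = -40)
f + (-31/(-42))*P = 7 - 31/(-42)*(-40) = 7 - 31*(-1/42)*(-40) = 7 + (31/42)*(-40) = 7 - 620/21 = -473/21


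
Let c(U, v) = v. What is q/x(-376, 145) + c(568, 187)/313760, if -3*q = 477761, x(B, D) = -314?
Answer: 74951233757/147780960 ≈ 507.18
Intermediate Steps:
q = -477761/3 (q = -1/3*477761 = -477761/3 ≈ -1.5925e+5)
q/x(-376, 145) + c(568, 187)/313760 = -477761/3/(-314) + 187/313760 = -477761/3*(-1/314) + 187*(1/313760) = 477761/942 + 187/313760 = 74951233757/147780960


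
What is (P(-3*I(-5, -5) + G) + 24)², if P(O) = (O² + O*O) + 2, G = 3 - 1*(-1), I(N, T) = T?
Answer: 559504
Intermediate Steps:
G = 4 (G = 3 + 1 = 4)
P(O) = 2 + 2*O² (P(O) = (O² + O²) + 2 = 2*O² + 2 = 2 + 2*O²)
(P(-3*I(-5, -5) + G) + 24)² = ((2 + 2*(-3*(-5) + 4)²) + 24)² = ((2 + 2*(15 + 4)²) + 24)² = ((2 + 2*19²) + 24)² = ((2 + 2*361) + 24)² = ((2 + 722) + 24)² = (724 + 24)² = 748² = 559504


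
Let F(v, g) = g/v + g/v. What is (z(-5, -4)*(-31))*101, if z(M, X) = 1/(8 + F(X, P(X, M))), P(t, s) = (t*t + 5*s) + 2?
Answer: -6262/23 ≈ -272.26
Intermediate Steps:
P(t, s) = 2 + t**2 + 5*s (P(t, s) = (t**2 + 5*s) + 2 = 2 + t**2 + 5*s)
F(v, g) = 2*g/v
z(M, X) = 1/(8 + 2*(2 + X**2 + 5*M)/X)
(z(-5, -4)*(-31))*101 = (((1/2)*(-4)/(2 + (-4)**2 + 4*(-4) + 5*(-5)))*(-31))*101 = (((1/2)*(-4)/(2 + 16 - 16 - 25))*(-31))*101 = (((1/2)*(-4)/(-23))*(-31))*101 = (((1/2)*(-4)*(-1/23))*(-31))*101 = ((2/23)*(-31))*101 = -62/23*101 = -6262/23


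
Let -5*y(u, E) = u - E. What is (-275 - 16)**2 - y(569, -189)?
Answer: 424163/5 ≈ 84833.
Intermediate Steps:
y(u, E) = -u/5 + E/5 (y(u, E) = -(u - E)/5 = -u/5 + E/5)
(-275 - 16)**2 - y(569, -189) = (-275 - 16)**2 - (-1/5*569 + (1/5)*(-189)) = (-291)**2 - (-569/5 - 189/5) = 84681 - 1*(-758/5) = 84681 + 758/5 = 424163/5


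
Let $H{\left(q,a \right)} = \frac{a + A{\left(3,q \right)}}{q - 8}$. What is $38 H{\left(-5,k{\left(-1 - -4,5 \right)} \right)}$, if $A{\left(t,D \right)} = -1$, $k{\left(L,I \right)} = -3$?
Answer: $\frac{152}{13} \approx 11.692$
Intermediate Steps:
$H{\left(q,a \right)} = \frac{-1 + a}{-8 + q}$ ($H{\left(q,a \right)} = \frac{a - 1}{q - 8} = \frac{-1 + a}{-8 + q}$)
$38 H{\left(-5,k{\left(-1 - -4,5 \right)} \right)} = 38 \frac{-1 - 3}{-8 - 5} = 38 \frac{1}{-13} \left(-4\right) = 38 \left(\left(- \frac{1}{13}\right) \left(-4\right)\right) = 38 \cdot \frac{4}{13} = \frac{152}{13}$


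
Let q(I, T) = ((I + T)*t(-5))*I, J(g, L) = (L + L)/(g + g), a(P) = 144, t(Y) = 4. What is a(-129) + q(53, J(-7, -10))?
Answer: 81780/7 ≈ 11683.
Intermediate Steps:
J(g, L) = L/g (J(g, L) = (2*L)/((2*g)) = (2*L)*(1/(2*g)) = L/g)
q(I, T) = I*(4*I + 4*T) (q(I, T) = ((I + T)*4)*I = (4*I + 4*T)*I = I*(4*I + 4*T))
a(-129) + q(53, J(-7, -10)) = 144 + 4*53*(53 - 10/(-7)) = 144 + 4*53*(53 - 10*(-⅐)) = 144 + 4*53*(53 + 10/7) = 144 + 4*53*(381/7) = 144 + 80772/7 = 81780/7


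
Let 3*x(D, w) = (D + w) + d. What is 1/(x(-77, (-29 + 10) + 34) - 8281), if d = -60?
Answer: -3/24965 ≈ -0.00012017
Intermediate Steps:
x(D, w) = -20 + D/3 + w/3 (x(D, w) = ((D + w) - 60)/3 = (-60 + D + w)/3 = -20 + D/3 + w/3)
1/(x(-77, (-29 + 10) + 34) - 8281) = 1/((-20 + (⅓)*(-77) + ((-29 + 10) + 34)/3) - 8281) = 1/((-20 - 77/3 + (-19 + 34)/3) - 8281) = 1/((-20 - 77/3 + (⅓)*15) - 8281) = 1/((-20 - 77/3 + 5) - 8281) = 1/(-122/3 - 8281) = 1/(-24965/3) = -3/24965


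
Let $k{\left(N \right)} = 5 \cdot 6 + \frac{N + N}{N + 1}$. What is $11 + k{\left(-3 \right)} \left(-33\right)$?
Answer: $-1078$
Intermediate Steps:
$k{\left(N \right)} = 30 + \frac{2 N}{1 + N}$
$11 + k{\left(-3 \right)} \left(-33\right) = 11 + \frac{2 \left(15 + 16 \left(-3\right)\right)}{1 - 3} \left(-33\right) = 11 + \frac{2 \left(15 - 48\right)}{-2} \left(-33\right) = 11 + 2 \left(- \frac{1}{2}\right) \left(-33\right) \left(-33\right) = 11 + 33 \left(-33\right) = 11 - 1089 = -1078$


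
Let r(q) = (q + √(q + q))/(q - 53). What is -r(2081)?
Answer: -2081/2028 - √4162/2028 ≈ -1.0579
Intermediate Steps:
r(q) = (q + √2*√q)/(-53 + q) (r(q) = (q + √(2*q))/(-53 + q) = (q + √2*√q)/(-53 + q))
-r(2081) = -(2081 + √2*√2081)/(-53 + 2081) = -(2081 + √4162)/2028 = -(2081/2028 + √4162/2028) = -2081/2028 - √4162/2028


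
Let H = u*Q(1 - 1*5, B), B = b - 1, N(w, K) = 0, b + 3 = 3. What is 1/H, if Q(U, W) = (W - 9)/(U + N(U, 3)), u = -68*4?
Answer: -1/680 ≈ -0.0014706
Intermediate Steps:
b = 0 (b = -3 + 3 = 0)
B = -1 (B = 0 - 1 = -1)
u = -272
Q(U, W) = (-9 + W)/U (Q(U, W) = (W - 9)/(U + 0) = (-9 + W)/U)
H = -680 (H = -272*(-9 - 1)/(1 - 1*5) = -272*(-10)/(1 - 5) = -272*(-10)/(-4) = -(-68)*(-10) = -272*5/2 = -680)
1/H = 1/(-680) = -1/680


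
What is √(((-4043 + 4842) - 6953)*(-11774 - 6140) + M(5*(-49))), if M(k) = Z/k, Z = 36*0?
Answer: 26*√163081 ≈ 10500.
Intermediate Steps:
Z = 0
M(k) = 0 (M(k) = 0/k = 0)
√(((-4043 + 4842) - 6953)*(-11774 - 6140) + M(5*(-49))) = √(((-4043 + 4842) - 6953)*(-11774 - 6140) + 0) = √((799 - 6953)*(-17914) + 0) = √(-6154*(-17914) + 0) = √(110242756 + 0) = √110242756 = 26*√163081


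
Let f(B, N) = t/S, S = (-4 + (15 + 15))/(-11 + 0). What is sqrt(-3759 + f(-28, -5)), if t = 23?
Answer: I*sqrt(2547662)/26 ≈ 61.39*I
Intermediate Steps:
S = -26/11 (S = (-4 + 30)/(-11) = 26*(-1/11) = -26/11 ≈ -2.3636)
f(B, N) = -253/26 (f(B, N) = 23/(-26/11) = 23*(-11/26) = -253/26)
sqrt(-3759 + f(-28, -5)) = sqrt(-3759 - 253/26) = sqrt(-97987/26) = I*sqrt(2547662)/26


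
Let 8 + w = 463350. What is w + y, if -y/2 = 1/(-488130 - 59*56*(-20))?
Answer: 97776745551/211025 ≈ 4.6334e+5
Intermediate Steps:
y = 1/211025 (y = -2/(-488130 - 59*56*(-20)) = -2/(-488130 - 3304*(-20)) = -2/(-488130 + 66080) = -2/(-422050) = -2*(-1/422050) = 1/211025 ≈ 4.7388e-6)
w = 463342 (w = -8 + 463350 = 463342)
w + y = 463342 + 1/211025 = 97776745551/211025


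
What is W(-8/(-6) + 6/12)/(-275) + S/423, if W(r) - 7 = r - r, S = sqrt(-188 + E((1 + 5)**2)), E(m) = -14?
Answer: -7/275 + I*sqrt(202)/423 ≈ -0.025455 + 0.0336*I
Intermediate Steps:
S = I*sqrt(202) (S = sqrt(-188 - 14) = sqrt(-202) = I*sqrt(202) ≈ 14.213*I)
W(r) = 7 (W(r) = 7 + (r - r) = 7 + 0 = 7)
W(-8/(-6) + 6/12)/(-275) + S/423 = 7/(-275) + (I*sqrt(202))/423 = 7*(-1/275) + (I*sqrt(202))*(1/423) = -7/275 + I*sqrt(202)/423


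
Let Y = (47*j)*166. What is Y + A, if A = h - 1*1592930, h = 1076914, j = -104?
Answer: -1327424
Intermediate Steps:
A = -516016 (A = 1076914 - 1*1592930 = 1076914 - 1592930 = -516016)
Y = -811408 (Y = (47*(-104))*166 = -4888*166 = -811408)
Y + A = -811408 - 516016 = -1327424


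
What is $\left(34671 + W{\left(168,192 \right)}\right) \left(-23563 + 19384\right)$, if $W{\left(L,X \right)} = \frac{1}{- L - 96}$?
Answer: $- \frac{12750328199}{88} \approx -1.4489 \cdot 10^{8}$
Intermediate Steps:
$W{\left(L,X \right)} = \frac{1}{-96 - L}$
$\left(34671 + W{\left(168,192 \right)}\right) \left(-23563 + 19384\right) = \left(34671 - \frac{1}{96 + 168}\right) \left(-23563 + 19384\right) = \left(34671 - \frac{1}{264}\right) \left(-4179\right) = \frac{9153143}{264} \left(-4179\right) = - \frac{12750328199}{88}$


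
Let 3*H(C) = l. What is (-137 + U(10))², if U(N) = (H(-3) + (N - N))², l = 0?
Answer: 18769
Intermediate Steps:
H(C) = 0 (H(C) = (⅓)*0 = 0)
U(N) = 0 (U(N) = (0 + (N - N))² = (0 + 0)² = 0² = 0)
(-137 + U(10))² = (-137 + 0)² = (-137)² = 18769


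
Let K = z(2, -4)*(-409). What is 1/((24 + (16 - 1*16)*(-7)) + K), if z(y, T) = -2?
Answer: 1/842 ≈ 0.0011876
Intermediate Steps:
K = 818 (K = -2*(-409) = 818)
1/((24 + (16 - 1*16)*(-7)) + K) = 1/((24 + (16 - 1*16)*(-7)) + 818) = 1/((24 + (16 - 16)*(-7)) + 818) = 1/((24 + 0*(-7)) + 818) = 1/((24 + 0) + 818) = 1/(24 + 818) = 1/842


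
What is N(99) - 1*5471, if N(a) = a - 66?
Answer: -5438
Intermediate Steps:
N(a) = -66 + a
N(99) - 1*5471 = (-66 + 99) - 1*5471 = 33 - 5471 = -5438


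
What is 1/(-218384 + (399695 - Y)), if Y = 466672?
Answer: -1/285361 ≈ -3.5043e-6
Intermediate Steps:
1/(-218384 + (399695 - Y)) = 1/(-218384 + (399695 - 1*466672)) = 1/(-218384 + (399695 - 466672)) = 1/(-218384 - 66977) = 1/(-285361) = -1/285361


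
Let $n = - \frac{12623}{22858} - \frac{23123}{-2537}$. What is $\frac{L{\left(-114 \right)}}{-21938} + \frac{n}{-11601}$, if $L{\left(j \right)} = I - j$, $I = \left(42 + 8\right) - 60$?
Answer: $- \frac{40429372168519}{7379401817831274} \approx -0.0054787$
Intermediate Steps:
$I = -10$ ($I = 50 - 60 = -10$)
$n = \frac{496520983}{57990746}$ ($n = \left(-12623\right) \frac{1}{22858} - - \frac{23123}{2537} = - \frac{12623}{22858} + \frac{23123}{2537} = \frac{496520983}{57990746} \approx 8.5621$)
$L{\left(j \right)} = -10 - j$
$\frac{L{\left(-114 \right)}}{-21938} + \frac{n}{-11601} = \frac{-10 - -114}{-21938} + \frac{496520983}{57990746 \left(-11601\right)} = \left(-10 + 114\right) \left(- \frac{1}{21938}\right) + \frac{496520983}{57990746} \left(- \frac{1}{11601}\right) = 104 \left(- \frac{1}{21938}\right) - \frac{496520983}{672750644346} = - \frac{52}{10969} - \frac{496520983}{672750644346} = - \frac{40429372168519}{7379401817831274}$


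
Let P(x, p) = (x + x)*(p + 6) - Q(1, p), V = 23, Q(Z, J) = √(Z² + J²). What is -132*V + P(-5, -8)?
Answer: -3016 - √65 ≈ -3024.1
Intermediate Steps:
Q(Z, J) = √(J² + Z²)
P(x, p) = -√(1 + p²) + 2*x*(6 + p) (P(x, p) = (x + x)*(p + 6) - √(p² + 1²) = (2*x)*(6 + p) - √(p² + 1) = 2*x*(6 + p) - √(1 + p²) = -√(1 + p²) + 2*x*(6 + p))
-132*V + P(-5, -8) = -132*23 + (-√(1 + (-8)²) + 12*(-5) + 2*(-8)*(-5)) = -3036 + (-√(1 + 64) - 60 + 80) = -3036 + (-√65 - 60 + 80) = -3036 + (20 - √65) = -3016 - √65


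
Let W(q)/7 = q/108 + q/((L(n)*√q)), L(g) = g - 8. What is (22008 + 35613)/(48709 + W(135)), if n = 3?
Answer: 24952581980/21097056893 + 2151184*√15/21097056893 ≈ 1.1831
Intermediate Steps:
L(g) = -8 + g
W(q) = -7*√q/5 + 7*q/108 (W(q) = 7*(q/108 + q/(((-8 + 3)*√q))) = 7*(q*(1/108) + q/((-5*√q))) = 7*(q/108 + q*(-1/(5*√q))) = 7*(q/108 - √q/5) = 7*(-√q/5 + q/108) = -7*√q/5 + 7*q/108)
(22008 + 35613)/(48709 + W(135)) = (22008 + 35613)/(48709 + (-21*√15/5 + (7/108)*135)) = 57621/(48709 + (-21*√15/5 + 35/4)) = 57621/(48709 + (35/4 - 21*√15/5)) = 57621/(194871/4 - 21*√15/5)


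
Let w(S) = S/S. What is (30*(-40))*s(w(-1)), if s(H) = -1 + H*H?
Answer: 0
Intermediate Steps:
w(S) = 1
s(H) = -1 + H²
(30*(-40))*s(w(-1)) = (30*(-40))*(-1 + 1²) = -1200*(-1 + 1) = -1200*0 = 0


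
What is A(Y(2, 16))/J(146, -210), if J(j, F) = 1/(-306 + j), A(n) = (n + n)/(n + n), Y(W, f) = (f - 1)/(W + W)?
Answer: -160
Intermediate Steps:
Y(W, f) = (-1 + f)/(2*W) (Y(W, f) = (-1 + f)/((2*W)) = (-1 + f)*(1/(2*W)) = (-1 + f)/(2*W))
A(n) = 1 (A(n) = (2*n)/((2*n)) = (2*n)*(1/(2*n)) = 1)
A(Y(2, 16))/J(146, -210) = 1/1/(-306 + 146) = 1/1/(-160) = 1/(-1/160) = 1*(-160) = -160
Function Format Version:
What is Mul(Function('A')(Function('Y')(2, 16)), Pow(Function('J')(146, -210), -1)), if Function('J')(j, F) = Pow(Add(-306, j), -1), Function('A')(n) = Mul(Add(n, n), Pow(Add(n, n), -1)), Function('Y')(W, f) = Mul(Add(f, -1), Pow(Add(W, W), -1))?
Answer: -160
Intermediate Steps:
Function('Y')(W, f) = Mul(Rational(1, 2), Pow(W, -1), Add(-1, f)) (Function('Y')(W, f) = Mul(Add(-1, f), Pow(Mul(2, W), -1)) = Mul(Add(-1, f), Mul(Rational(1, 2), Pow(W, -1))) = Mul(Rational(1, 2), Pow(W, -1), Add(-1, f)))
Function('A')(n) = 1 (Function('A')(n) = Mul(Mul(2, n), Pow(Mul(2, n), -1)) = Mul(Mul(2, n), Mul(Rational(1, 2), Pow(n, -1))) = 1)
Mul(Function('A')(Function('Y')(2, 16)), Pow(Function('J')(146, -210), -1)) = Mul(1, Pow(Pow(Add(-306, 146), -1), -1)) = Mul(1, Pow(Pow(-160, -1), -1)) = Mul(1, Pow(Rational(-1, 160), -1)) = Mul(1, -160) = -160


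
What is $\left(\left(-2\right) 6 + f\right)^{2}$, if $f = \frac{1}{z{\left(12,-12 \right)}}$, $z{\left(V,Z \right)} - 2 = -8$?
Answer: $\frac{5329}{36} \approx 148.03$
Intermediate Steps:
$z{\left(V,Z \right)} = -6$ ($z{\left(V,Z \right)} = 2 - 8 = -6$)
$f = - \frac{1}{6}$ ($f = \frac{1}{-6} = - \frac{1}{6} \approx -0.16667$)
$\left(\left(-2\right) 6 + f\right)^{2} = \left(\left(-2\right) 6 - \frac{1}{6}\right)^{2} = \left(-12 - \frac{1}{6}\right)^{2} = \left(- \frac{73}{6}\right)^{2} = \frac{5329}{36}$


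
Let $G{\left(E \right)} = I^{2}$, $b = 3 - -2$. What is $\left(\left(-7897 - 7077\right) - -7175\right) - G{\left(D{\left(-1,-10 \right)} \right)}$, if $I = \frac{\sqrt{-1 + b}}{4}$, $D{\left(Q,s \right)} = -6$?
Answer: $- \frac{31197}{4} \approx -7799.3$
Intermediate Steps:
$b = 5$ ($b = 3 + 2 = 5$)
$I = \frac{1}{2}$ ($I = \frac{\sqrt{-1 + 5}}{4} = \sqrt{4} \cdot \frac{1}{4} = 2 \cdot \frac{1}{4} = \frac{1}{2} \approx 0.5$)
$G{\left(E \right)} = \frac{1}{4}$ ($G{\left(E \right)} = \left(\frac{1}{2}\right)^{2} = \frac{1}{4}$)
$\left(\left(-7897 - 7077\right) - -7175\right) - G{\left(D{\left(-1,-10 \right)} \right)} = \left(\left(-7897 - 7077\right) - -7175\right) - \frac{1}{4} = \left(-14974 + 7175\right) - \frac{1}{4} = -7799 - \frac{1}{4} = - \frac{31197}{4}$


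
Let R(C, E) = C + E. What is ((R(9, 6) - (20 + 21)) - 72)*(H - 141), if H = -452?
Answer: 58114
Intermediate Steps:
((R(9, 6) - (20 + 21)) - 72)*(H - 141) = (((9 + 6) - (20 + 21)) - 72)*(-452 - 141) = ((15 - 1*41) - 72)*(-593) = ((15 - 41) - 72)*(-593) = (-26 - 72)*(-593) = -98*(-593) = 58114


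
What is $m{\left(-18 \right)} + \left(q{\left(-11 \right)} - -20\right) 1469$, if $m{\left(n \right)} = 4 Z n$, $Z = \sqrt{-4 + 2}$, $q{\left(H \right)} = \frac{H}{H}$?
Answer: $30849 - 72 i \sqrt{2} \approx 30849.0 - 101.82 i$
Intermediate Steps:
$q{\left(H \right)} = 1$
$Z = i \sqrt{2}$ ($Z = \sqrt{-2} = i \sqrt{2} \approx 1.4142 i$)
$m{\left(n \right)} = 4 i n \sqrt{2}$ ($m{\left(n \right)} = 4 i \sqrt{2} n = 4 i n \sqrt{2}$)
$m{\left(-18 \right)} + \left(q{\left(-11 \right)} - -20\right) 1469 = 4 i \left(-18\right) \sqrt{2} + \left(1 - -20\right) 1469 = - 72 i \sqrt{2} + \left(1 + 20\right) 1469 = - 72 i \sqrt{2} + 21 \cdot 1469 = - 72 i \sqrt{2} + 30849 = 30849 - 72 i \sqrt{2}$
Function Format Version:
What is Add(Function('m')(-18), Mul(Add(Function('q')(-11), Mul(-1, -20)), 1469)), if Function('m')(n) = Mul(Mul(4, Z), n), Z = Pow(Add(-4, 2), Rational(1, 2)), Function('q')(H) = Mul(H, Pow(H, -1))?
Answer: Add(30849, Mul(-72, I, Pow(2, Rational(1, 2)))) ≈ Add(30849., Mul(-101.82, I))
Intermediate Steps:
Function('q')(H) = 1
Z = Mul(I, Pow(2, Rational(1, 2))) (Z = Pow(-2, Rational(1, 2)) = Mul(I, Pow(2, Rational(1, 2))) ≈ Mul(1.4142, I))
Function('m')(n) = Mul(4, I, n, Pow(2, Rational(1, 2))) (Function('m')(n) = Mul(Mul(4, Mul(I, Pow(2, Rational(1, 2)))), n) = Mul(Mul(4, I, Pow(2, Rational(1, 2))), n) = Mul(4, I, n, Pow(2, Rational(1, 2))))
Add(Function('m')(-18), Mul(Add(Function('q')(-11), Mul(-1, -20)), 1469)) = Add(Mul(4, I, -18, Pow(2, Rational(1, 2))), Mul(Add(1, Mul(-1, -20)), 1469)) = Add(Mul(-72, I, Pow(2, Rational(1, 2))), Mul(Add(1, 20), 1469)) = Add(Mul(-72, I, Pow(2, Rational(1, 2))), Mul(21, 1469)) = Add(Mul(-72, I, Pow(2, Rational(1, 2))), 30849) = Add(30849, Mul(-72, I, Pow(2, Rational(1, 2))))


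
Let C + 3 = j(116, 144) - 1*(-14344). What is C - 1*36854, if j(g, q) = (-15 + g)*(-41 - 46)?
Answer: -31300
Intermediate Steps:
j(g, q) = 1305 - 87*g (j(g, q) = (-15 + g)*(-87) = 1305 - 87*g)
C = 5554 (C = -3 + ((1305 - 87*116) - 1*(-14344)) = -3 + ((1305 - 10092) + 14344) = -3 + (-8787 + 14344) = -3 + 5557 = 5554)
C - 1*36854 = 5554 - 1*36854 = 5554 - 36854 = -31300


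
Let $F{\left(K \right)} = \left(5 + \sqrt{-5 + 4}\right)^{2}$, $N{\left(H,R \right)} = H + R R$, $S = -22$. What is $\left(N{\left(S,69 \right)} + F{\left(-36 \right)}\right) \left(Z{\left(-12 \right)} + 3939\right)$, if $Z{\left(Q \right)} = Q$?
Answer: $18704301 + 39270 i \approx 1.8704 \cdot 10^{7} + 39270.0 i$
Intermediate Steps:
$N{\left(H,R \right)} = H + R^{2}$
$F{\left(K \right)} = \left(5 + i\right)^{2}$ ($F{\left(K \right)} = \left(5 + \sqrt{-1}\right)^{2} = \left(5 + i\right)^{2}$)
$\left(N{\left(S,69 \right)} + F{\left(-36 \right)}\right) \left(Z{\left(-12 \right)} + 3939\right) = \left(\left(-22 + 69^{2}\right) + \left(5 + i\right)^{2}\right) \left(-12 + 3939\right) = \left(\left(-22 + 4761\right) + \left(5 + i\right)^{2}\right) 3927 = \left(4739 + \left(5 + i\right)^{2}\right) 3927 = 18610053 + 3927 \left(5 + i\right)^{2}$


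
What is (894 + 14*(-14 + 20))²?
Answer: 956484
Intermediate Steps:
(894 + 14*(-14 + 20))² = (894 + 14*6)² = (894 + 84)² = 978² = 956484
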